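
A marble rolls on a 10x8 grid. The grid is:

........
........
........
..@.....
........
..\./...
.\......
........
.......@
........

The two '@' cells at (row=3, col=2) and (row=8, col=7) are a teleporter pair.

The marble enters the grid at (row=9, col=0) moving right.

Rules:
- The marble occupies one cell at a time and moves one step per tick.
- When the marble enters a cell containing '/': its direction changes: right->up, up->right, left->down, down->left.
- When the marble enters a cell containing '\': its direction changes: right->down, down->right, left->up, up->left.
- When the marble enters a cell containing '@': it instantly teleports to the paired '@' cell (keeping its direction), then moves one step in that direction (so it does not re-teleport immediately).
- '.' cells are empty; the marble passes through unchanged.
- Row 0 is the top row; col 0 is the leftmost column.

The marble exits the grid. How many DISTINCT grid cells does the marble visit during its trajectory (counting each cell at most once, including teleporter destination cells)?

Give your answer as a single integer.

Answer: 8

Derivation:
Step 1: enter (9,0), '.' pass, move right to (9,1)
Step 2: enter (9,1), '.' pass, move right to (9,2)
Step 3: enter (9,2), '.' pass, move right to (9,3)
Step 4: enter (9,3), '.' pass, move right to (9,4)
Step 5: enter (9,4), '.' pass, move right to (9,5)
Step 6: enter (9,5), '.' pass, move right to (9,6)
Step 7: enter (9,6), '.' pass, move right to (9,7)
Step 8: enter (9,7), '.' pass, move right to (9,8)
Step 9: at (9,8) — EXIT via right edge, pos 9
Distinct cells visited: 8 (path length 8)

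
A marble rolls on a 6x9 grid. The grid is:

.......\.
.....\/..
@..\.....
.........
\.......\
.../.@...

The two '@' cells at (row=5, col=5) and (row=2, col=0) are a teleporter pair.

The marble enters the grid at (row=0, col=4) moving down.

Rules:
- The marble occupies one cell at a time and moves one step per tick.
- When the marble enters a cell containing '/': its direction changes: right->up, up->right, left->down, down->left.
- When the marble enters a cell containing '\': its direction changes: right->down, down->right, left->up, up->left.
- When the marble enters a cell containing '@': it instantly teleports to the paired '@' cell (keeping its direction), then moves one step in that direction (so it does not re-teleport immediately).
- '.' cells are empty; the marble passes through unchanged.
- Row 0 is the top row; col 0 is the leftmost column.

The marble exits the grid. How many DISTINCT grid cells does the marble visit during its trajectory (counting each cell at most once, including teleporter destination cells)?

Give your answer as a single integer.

Step 1: enter (0,4), '.' pass, move down to (1,4)
Step 2: enter (1,4), '.' pass, move down to (2,4)
Step 3: enter (2,4), '.' pass, move down to (3,4)
Step 4: enter (3,4), '.' pass, move down to (4,4)
Step 5: enter (4,4), '.' pass, move down to (5,4)
Step 6: enter (5,4), '.' pass, move down to (6,4)
Step 7: at (6,4) — EXIT via bottom edge, pos 4
Distinct cells visited: 6 (path length 6)

Answer: 6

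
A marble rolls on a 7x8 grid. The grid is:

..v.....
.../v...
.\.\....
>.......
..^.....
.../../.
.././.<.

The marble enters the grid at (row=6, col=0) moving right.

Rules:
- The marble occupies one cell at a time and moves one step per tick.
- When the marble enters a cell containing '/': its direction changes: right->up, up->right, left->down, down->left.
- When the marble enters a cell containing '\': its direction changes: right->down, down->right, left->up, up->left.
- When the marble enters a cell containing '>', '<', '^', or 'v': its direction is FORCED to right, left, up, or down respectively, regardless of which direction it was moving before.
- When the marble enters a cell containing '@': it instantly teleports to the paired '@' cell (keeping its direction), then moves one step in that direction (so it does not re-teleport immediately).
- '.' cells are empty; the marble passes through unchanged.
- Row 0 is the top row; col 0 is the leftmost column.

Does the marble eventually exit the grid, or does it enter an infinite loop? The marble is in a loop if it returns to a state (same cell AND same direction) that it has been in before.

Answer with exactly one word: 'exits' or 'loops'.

Answer: loops

Derivation:
Step 1: enter (6,0), '.' pass, move right to (6,1)
Step 2: enter (6,1), '.' pass, move right to (6,2)
Step 3: enter (6,2), '/' deflects right->up, move up to (5,2)
Step 4: enter (5,2), '.' pass, move up to (4,2)
Step 5: enter (4,2), '^' forces up->up, move up to (3,2)
Step 6: enter (3,2), '.' pass, move up to (2,2)
Step 7: enter (2,2), '.' pass, move up to (1,2)
Step 8: enter (1,2), '.' pass, move up to (0,2)
Step 9: enter (0,2), 'v' forces up->down, move down to (1,2)
Step 10: enter (1,2), '.' pass, move down to (2,2)
Step 11: enter (2,2), '.' pass, move down to (3,2)
Step 12: enter (3,2), '.' pass, move down to (4,2)
Step 13: enter (4,2), '^' forces down->up, move up to (3,2)
Step 14: at (3,2) dir=up — LOOP DETECTED (seen before)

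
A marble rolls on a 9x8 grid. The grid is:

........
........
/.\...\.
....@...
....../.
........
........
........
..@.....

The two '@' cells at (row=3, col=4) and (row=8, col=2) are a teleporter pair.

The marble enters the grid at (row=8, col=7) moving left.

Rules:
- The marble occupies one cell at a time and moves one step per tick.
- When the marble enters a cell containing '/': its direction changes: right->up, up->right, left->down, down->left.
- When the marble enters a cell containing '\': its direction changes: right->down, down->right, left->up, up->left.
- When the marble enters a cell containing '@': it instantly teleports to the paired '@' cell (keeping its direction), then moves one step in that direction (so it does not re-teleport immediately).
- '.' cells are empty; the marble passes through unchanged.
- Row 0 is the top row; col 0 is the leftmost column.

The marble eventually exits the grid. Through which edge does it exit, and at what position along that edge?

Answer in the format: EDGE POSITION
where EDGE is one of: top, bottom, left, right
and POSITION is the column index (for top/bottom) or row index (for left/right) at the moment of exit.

Answer: left 3

Derivation:
Step 1: enter (8,7), '.' pass, move left to (8,6)
Step 2: enter (8,6), '.' pass, move left to (8,5)
Step 3: enter (8,5), '.' pass, move left to (8,4)
Step 4: enter (8,4), '.' pass, move left to (8,3)
Step 5: enter (8,3), '.' pass, move left to (8,2)
Step 6: enter (8,2), '@' teleport (8,2)->(3,4), also enter (3,4), move left to (3,3)
Step 7: enter (3,3), '.' pass, move left to (3,2)
Step 8: enter (3,2), '.' pass, move left to (3,1)
Step 9: enter (3,1), '.' pass, move left to (3,0)
Step 10: enter (3,0), '.' pass, move left to (3,-1)
Step 11: at (3,-1) — EXIT via left edge, pos 3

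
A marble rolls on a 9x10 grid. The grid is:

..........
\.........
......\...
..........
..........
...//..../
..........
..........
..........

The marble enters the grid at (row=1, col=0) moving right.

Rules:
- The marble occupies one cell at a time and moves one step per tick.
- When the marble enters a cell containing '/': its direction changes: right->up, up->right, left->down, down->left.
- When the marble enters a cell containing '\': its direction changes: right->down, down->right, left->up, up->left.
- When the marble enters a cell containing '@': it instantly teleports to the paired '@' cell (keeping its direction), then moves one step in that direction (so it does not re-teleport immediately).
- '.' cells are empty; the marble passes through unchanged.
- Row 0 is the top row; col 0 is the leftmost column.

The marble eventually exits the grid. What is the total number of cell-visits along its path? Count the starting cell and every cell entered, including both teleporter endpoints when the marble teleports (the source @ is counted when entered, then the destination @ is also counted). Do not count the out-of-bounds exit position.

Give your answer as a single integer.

Answer: 8

Derivation:
Step 1: enter (1,0), '\' deflects right->down, move down to (2,0)
Step 2: enter (2,0), '.' pass, move down to (3,0)
Step 3: enter (3,0), '.' pass, move down to (4,0)
Step 4: enter (4,0), '.' pass, move down to (5,0)
Step 5: enter (5,0), '.' pass, move down to (6,0)
Step 6: enter (6,0), '.' pass, move down to (7,0)
Step 7: enter (7,0), '.' pass, move down to (8,0)
Step 8: enter (8,0), '.' pass, move down to (9,0)
Step 9: at (9,0) — EXIT via bottom edge, pos 0
Path length (cell visits): 8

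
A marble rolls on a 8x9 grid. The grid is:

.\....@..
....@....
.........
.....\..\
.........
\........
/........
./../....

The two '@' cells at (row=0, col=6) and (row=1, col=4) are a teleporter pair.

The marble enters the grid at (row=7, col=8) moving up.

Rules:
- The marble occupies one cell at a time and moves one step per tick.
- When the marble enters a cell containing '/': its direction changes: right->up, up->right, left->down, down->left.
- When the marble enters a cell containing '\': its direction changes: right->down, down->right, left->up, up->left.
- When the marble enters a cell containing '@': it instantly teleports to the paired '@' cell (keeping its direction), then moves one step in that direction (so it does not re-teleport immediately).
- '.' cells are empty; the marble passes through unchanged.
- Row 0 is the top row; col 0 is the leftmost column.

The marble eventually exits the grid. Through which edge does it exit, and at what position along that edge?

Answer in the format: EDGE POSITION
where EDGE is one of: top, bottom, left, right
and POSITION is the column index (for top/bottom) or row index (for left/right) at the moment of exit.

Step 1: enter (7,8), '.' pass, move up to (6,8)
Step 2: enter (6,8), '.' pass, move up to (5,8)
Step 3: enter (5,8), '.' pass, move up to (4,8)
Step 4: enter (4,8), '.' pass, move up to (3,8)
Step 5: enter (3,8), '\' deflects up->left, move left to (3,7)
Step 6: enter (3,7), '.' pass, move left to (3,6)
Step 7: enter (3,6), '.' pass, move left to (3,5)
Step 8: enter (3,5), '\' deflects left->up, move up to (2,5)
Step 9: enter (2,5), '.' pass, move up to (1,5)
Step 10: enter (1,5), '.' pass, move up to (0,5)
Step 11: enter (0,5), '.' pass, move up to (-1,5)
Step 12: at (-1,5) — EXIT via top edge, pos 5

Answer: top 5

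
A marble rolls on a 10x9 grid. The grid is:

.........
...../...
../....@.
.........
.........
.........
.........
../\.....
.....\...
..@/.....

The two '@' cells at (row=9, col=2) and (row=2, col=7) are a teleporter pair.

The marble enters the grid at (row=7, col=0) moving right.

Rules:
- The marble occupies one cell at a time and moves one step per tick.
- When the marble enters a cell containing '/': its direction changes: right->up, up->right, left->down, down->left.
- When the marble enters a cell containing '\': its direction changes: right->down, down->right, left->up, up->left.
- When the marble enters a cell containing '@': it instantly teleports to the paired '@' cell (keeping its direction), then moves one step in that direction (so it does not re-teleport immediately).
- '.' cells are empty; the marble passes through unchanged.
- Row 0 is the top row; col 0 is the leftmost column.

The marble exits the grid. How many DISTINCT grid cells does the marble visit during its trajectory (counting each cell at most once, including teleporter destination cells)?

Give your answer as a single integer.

Answer: 25

Derivation:
Step 1: enter (7,0), '.' pass, move right to (7,1)
Step 2: enter (7,1), '.' pass, move right to (7,2)
Step 3: enter (7,2), '/' deflects right->up, move up to (6,2)
Step 4: enter (6,2), '.' pass, move up to (5,2)
Step 5: enter (5,2), '.' pass, move up to (4,2)
Step 6: enter (4,2), '.' pass, move up to (3,2)
Step 7: enter (3,2), '.' pass, move up to (2,2)
Step 8: enter (2,2), '/' deflects up->right, move right to (2,3)
Step 9: enter (2,3), '.' pass, move right to (2,4)
Step 10: enter (2,4), '.' pass, move right to (2,5)
Step 11: enter (2,5), '.' pass, move right to (2,6)
Step 12: enter (2,6), '.' pass, move right to (2,7)
Step 13: enter (2,7), '@' teleport (2,7)->(9,2), also enter (9,2), move right to (9,3)
Step 14: enter (9,3), '/' deflects right->up, move up to (8,3)
Step 15: enter (8,3), '.' pass, move up to (7,3)
Step 16: enter (7,3), '\' deflects up->left, move left to (7,2)
Step 17: enter (7,2), '/' deflects left->down, move down to (8,2)
Step 18: enter (8,2), '.' pass, move down to (9,2)
Step 19: enter (9,2), '@' teleport (9,2)->(2,7), also enter (2,7), move down to (3,7)
Step 20: enter (3,7), '.' pass, move down to (4,7)
Step 21: enter (4,7), '.' pass, move down to (5,7)
Step 22: enter (5,7), '.' pass, move down to (6,7)
Step 23: enter (6,7), '.' pass, move down to (7,7)
Step 24: enter (7,7), '.' pass, move down to (8,7)
Step 25: enter (8,7), '.' pass, move down to (9,7)
Step 26: enter (9,7), '.' pass, move down to (10,7)
Step 27: at (10,7) — EXIT via bottom edge, pos 7
Distinct cells visited: 25 (path length 28)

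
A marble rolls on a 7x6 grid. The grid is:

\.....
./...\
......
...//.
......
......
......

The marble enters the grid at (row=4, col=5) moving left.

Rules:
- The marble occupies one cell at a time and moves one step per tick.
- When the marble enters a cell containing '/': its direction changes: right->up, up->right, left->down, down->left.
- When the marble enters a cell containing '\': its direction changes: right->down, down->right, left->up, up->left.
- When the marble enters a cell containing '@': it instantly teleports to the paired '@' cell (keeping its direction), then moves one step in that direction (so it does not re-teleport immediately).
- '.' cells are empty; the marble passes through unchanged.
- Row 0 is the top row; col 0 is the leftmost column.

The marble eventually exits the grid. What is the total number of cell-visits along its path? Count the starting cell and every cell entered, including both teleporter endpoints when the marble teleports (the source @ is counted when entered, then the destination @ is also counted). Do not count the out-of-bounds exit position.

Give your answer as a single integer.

Step 1: enter (4,5), '.' pass, move left to (4,4)
Step 2: enter (4,4), '.' pass, move left to (4,3)
Step 3: enter (4,3), '.' pass, move left to (4,2)
Step 4: enter (4,2), '.' pass, move left to (4,1)
Step 5: enter (4,1), '.' pass, move left to (4,0)
Step 6: enter (4,0), '.' pass, move left to (4,-1)
Step 7: at (4,-1) — EXIT via left edge, pos 4
Path length (cell visits): 6

Answer: 6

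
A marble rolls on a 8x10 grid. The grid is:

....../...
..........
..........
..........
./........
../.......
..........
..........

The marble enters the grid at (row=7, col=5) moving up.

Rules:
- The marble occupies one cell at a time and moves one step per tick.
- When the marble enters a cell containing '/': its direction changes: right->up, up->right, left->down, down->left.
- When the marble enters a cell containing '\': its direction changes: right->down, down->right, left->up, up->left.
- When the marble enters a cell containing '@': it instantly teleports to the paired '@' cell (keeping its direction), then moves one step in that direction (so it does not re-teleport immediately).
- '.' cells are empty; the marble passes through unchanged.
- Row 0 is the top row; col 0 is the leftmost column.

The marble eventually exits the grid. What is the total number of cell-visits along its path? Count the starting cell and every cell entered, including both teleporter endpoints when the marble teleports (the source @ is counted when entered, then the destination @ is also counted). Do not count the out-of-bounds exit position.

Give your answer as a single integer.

Answer: 8

Derivation:
Step 1: enter (7,5), '.' pass, move up to (6,5)
Step 2: enter (6,5), '.' pass, move up to (5,5)
Step 3: enter (5,5), '.' pass, move up to (4,5)
Step 4: enter (4,5), '.' pass, move up to (3,5)
Step 5: enter (3,5), '.' pass, move up to (2,5)
Step 6: enter (2,5), '.' pass, move up to (1,5)
Step 7: enter (1,5), '.' pass, move up to (0,5)
Step 8: enter (0,5), '.' pass, move up to (-1,5)
Step 9: at (-1,5) — EXIT via top edge, pos 5
Path length (cell visits): 8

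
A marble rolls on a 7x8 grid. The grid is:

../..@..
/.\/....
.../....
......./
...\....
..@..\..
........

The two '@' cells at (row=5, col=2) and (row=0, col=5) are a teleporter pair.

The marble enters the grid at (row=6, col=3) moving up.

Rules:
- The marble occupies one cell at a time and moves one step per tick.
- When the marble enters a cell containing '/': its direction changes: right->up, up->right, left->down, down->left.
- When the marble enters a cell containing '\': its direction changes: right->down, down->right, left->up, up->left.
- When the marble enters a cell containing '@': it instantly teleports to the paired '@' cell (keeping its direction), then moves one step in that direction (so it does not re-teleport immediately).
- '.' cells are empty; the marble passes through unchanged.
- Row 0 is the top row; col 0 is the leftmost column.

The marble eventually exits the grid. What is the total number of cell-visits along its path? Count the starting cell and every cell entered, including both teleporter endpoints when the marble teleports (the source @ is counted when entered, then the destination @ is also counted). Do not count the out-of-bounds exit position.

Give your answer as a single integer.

Step 1: enter (6,3), '.' pass, move up to (5,3)
Step 2: enter (5,3), '.' pass, move up to (4,3)
Step 3: enter (4,3), '\' deflects up->left, move left to (4,2)
Step 4: enter (4,2), '.' pass, move left to (4,1)
Step 5: enter (4,1), '.' pass, move left to (4,0)
Step 6: enter (4,0), '.' pass, move left to (4,-1)
Step 7: at (4,-1) — EXIT via left edge, pos 4
Path length (cell visits): 6

Answer: 6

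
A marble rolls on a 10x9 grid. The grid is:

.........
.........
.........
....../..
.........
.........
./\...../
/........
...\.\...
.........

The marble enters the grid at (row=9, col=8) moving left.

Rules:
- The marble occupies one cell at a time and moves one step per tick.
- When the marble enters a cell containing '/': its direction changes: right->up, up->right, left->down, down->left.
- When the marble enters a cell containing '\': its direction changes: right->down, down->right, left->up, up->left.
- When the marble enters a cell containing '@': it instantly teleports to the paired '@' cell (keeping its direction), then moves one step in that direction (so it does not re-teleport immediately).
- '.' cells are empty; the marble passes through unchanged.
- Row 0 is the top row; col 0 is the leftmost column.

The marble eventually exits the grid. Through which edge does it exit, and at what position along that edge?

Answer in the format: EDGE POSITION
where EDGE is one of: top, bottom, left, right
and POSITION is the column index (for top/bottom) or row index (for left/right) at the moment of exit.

Answer: left 9

Derivation:
Step 1: enter (9,8), '.' pass, move left to (9,7)
Step 2: enter (9,7), '.' pass, move left to (9,6)
Step 3: enter (9,6), '.' pass, move left to (9,5)
Step 4: enter (9,5), '.' pass, move left to (9,4)
Step 5: enter (9,4), '.' pass, move left to (9,3)
Step 6: enter (9,3), '.' pass, move left to (9,2)
Step 7: enter (9,2), '.' pass, move left to (9,1)
Step 8: enter (9,1), '.' pass, move left to (9,0)
Step 9: enter (9,0), '.' pass, move left to (9,-1)
Step 10: at (9,-1) — EXIT via left edge, pos 9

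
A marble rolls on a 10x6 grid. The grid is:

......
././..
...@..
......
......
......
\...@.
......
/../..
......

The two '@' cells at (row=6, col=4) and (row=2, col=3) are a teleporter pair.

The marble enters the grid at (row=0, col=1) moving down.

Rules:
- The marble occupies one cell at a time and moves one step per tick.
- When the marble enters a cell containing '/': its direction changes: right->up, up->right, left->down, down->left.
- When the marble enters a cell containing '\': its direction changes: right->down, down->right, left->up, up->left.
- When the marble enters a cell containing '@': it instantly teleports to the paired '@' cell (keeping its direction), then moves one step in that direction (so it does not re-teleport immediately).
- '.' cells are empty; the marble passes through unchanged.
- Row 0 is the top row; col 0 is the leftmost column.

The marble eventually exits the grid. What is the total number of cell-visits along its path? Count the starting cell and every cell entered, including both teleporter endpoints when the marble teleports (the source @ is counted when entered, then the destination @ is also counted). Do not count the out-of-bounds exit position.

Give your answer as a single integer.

Answer: 3

Derivation:
Step 1: enter (0,1), '.' pass, move down to (1,1)
Step 2: enter (1,1), '/' deflects down->left, move left to (1,0)
Step 3: enter (1,0), '.' pass, move left to (1,-1)
Step 4: at (1,-1) — EXIT via left edge, pos 1
Path length (cell visits): 3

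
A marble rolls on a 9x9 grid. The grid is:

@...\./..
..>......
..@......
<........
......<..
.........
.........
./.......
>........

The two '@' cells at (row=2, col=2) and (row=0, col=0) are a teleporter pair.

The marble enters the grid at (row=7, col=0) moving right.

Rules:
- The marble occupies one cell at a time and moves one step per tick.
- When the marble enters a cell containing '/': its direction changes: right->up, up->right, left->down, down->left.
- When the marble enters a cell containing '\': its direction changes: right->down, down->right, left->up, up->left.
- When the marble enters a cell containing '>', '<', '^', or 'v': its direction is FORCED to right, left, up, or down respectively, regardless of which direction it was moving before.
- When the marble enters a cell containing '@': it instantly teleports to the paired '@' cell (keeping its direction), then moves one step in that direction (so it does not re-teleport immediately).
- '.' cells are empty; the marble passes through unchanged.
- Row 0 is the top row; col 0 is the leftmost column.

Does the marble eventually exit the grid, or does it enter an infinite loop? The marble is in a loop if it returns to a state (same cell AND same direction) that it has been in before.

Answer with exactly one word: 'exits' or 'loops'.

Answer: exits

Derivation:
Step 1: enter (7,0), '.' pass, move right to (7,1)
Step 2: enter (7,1), '/' deflects right->up, move up to (6,1)
Step 3: enter (6,1), '.' pass, move up to (5,1)
Step 4: enter (5,1), '.' pass, move up to (4,1)
Step 5: enter (4,1), '.' pass, move up to (3,1)
Step 6: enter (3,1), '.' pass, move up to (2,1)
Step 7: enter (2,1), '.' pass, move up to (1,1)
Step 8: enter (1,1), '.' pass, move up to (0,1)
Step 9: enter (0,1), '.' pass, move up to (-1,1)
Step 10: at (-1,1) — EXIT via top edge, pos 1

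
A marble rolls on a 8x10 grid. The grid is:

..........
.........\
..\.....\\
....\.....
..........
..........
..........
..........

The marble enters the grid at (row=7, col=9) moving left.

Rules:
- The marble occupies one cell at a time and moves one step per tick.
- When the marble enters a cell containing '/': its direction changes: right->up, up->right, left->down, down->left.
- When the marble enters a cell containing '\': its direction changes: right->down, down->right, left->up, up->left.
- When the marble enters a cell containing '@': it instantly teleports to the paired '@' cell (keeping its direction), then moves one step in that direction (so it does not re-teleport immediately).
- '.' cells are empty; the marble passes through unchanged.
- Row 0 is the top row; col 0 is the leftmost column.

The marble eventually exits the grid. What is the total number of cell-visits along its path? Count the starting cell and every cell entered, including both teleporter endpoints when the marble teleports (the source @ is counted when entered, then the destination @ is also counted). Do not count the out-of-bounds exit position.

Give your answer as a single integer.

Step 1: enter (7,9), '.' pass, move left to (7,8)
Step 2: enter (7,8), '.' pass, move left to (7,7)
Step 3: enter (7,7), '.' pass, move left to (7,6)
Step 4: enter (7,6), '.' pass, move left to (7,5)
Step 5: enter (7,5), '.' pass, move left to (7,4)
Step 6: enter (7,4), '.' pass, move left to (7,3)
Step 7: enter (7,3), '.' pass, move left to (7,2)
Step 8: enter (7,2), '.' pass, move left to (7,1)
Step 9: enter (7,1), '.' pass, move left to (7,0)
Step 10: enter (7,0), '.' pass, move left to (7,-1)
Step 11: at (7,-1) — EXIT via left edge, pos 7
Path length (cell visits): 10

Answer: 10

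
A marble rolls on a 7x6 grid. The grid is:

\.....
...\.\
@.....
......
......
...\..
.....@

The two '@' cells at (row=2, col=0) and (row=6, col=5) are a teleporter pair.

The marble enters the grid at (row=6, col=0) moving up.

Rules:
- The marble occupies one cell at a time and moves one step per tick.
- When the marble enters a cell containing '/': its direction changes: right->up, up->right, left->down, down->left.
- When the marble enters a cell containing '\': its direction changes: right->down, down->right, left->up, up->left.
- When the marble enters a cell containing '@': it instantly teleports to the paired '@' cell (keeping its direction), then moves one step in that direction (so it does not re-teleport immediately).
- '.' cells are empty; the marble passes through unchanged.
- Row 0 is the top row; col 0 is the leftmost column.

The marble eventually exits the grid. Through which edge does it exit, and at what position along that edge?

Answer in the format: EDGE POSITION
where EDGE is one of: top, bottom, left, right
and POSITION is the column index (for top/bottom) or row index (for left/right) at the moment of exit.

Step 1: enter (6,0), '.' pass, move up to (5,0)
Step 2: enter (5,0), '.' pass, move up to (4,0)
Step 3: enter (4,0), '.' pass, move up to (3,0)
Step 4: enter (3,0), '.' pass, move up to (2,0)
Step 5: enter (2,0), '@' teleport (2,0)->(6,5), also enter (6,5), move up to (5,5)
Step 6: enter (5,5), '.' pass, move up to (4,5)
Step 7: enter (4,5), '.' pass, move up to (3,5)
Step 8: enter (3,5), '.' pass, move up to (2,5)
Step 9: enter (2,5), '.' pass, move up to (1,5)
Step 10: enter (1,5), '\' deflects up->left, move left to (1,4)
Step 11: enter (1,4), '.' pass, move left to (1,3)
Step 12: enter (1,3), '\' deflects left->up, move up to (0,3)
Step 13: enter (0,3), '.' pass, move up to (-1,3)
Step 14: at (-1,3) — EXIT via top edge, pos 3

Answer: top 3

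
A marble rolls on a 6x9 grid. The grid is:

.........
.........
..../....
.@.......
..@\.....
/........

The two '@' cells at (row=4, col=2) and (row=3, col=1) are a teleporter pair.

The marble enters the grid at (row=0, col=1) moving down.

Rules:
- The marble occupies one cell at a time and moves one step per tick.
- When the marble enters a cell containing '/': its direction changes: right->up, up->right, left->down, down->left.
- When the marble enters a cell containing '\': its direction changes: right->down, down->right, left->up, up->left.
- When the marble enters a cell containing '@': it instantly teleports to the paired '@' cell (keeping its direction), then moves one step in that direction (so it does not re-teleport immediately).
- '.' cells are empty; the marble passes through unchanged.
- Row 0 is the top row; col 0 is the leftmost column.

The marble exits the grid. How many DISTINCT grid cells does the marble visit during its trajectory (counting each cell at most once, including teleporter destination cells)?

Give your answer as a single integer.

Step 1: enter (0,1), '.' pass, move down to (1,1)
Step 2: enter (1,1), '.' pass, move down to (2,1)
Step 3: enter (2,1), '.' pass, move down to (3,1)
Step 4: enter (3,1), '@' teleport (3,1)->(4,2), also enter (4,2), move down to (5,2)
Step 5: enter (5,2), '.' pass, move down to (6,2)
Step 6: at (6,2) — EXIT via bottom edge, pos 2
Distinct cells visited: 6 (path length 6)

Answer: 6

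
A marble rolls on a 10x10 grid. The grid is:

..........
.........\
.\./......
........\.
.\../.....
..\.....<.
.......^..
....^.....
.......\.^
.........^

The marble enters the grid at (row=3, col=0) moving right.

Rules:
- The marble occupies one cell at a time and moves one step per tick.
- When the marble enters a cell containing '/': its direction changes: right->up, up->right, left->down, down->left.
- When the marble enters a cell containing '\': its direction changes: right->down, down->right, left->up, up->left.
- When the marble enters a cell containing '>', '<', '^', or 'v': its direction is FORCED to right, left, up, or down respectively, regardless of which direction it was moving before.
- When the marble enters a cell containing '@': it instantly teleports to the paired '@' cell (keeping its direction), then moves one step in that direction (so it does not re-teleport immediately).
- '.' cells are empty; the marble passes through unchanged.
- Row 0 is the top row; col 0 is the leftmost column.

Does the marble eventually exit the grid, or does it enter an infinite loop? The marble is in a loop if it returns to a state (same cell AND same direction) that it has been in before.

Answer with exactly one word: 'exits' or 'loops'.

Step 1: enter (3,0), '.' pass, move right to (3,1)
Step 2: enter (3,1), '.' pass, move right to (3,2)
Step 3: enter (3,2), '.' pass, move right to (3,3)
Step 4: enter (3,3), '.' pass, move right to (3,4)
Step 5: enter (3,4), '.' pass, move right to (3,5)
Step 6: enter (3,5), '.' pass, move right to (3,6)
Step 7: enter (3,6), '.' pass, move right to (3,7)
Step 8: enter (3,7), '.' pass, move right to (3,8)
Step 9: enter (3,8), '\' deflects right->down, move down to (4,8)
Step 10: enter (4,8), '.' pass, move down to (5,8)
Step 11: enter (5,8), '<' forces down->left, move left to (5,7)
Step 12: enter (5,7), '.' pass, move left to (5,6)
Step 13: enter (5,6), '.' pass, move left to (5,5)
Step 14: enter (5,5), '.' pass, move left to (5,4)
Step 15: enter (5,4), '.' pass, move left to (5,3)
Step 16: enter (5,3), '.' pass, move left to (5,2)
Step 17: enter (5,2), '\' deflects left->up, move up to (4,2)
Step 18: enter (4,2), '.' pass, move up to (3,2)
Step 19: enter (3,2), '.' pass, move up to (2,2)
Step 20: enter (2,2), '.' pass, move up to (1,2)
Step 21: enter (1,2), '.' pass, move up to (0,2)
Step 22: enter (0,2), '.' pass, move up to (-1,2)
Step 23: at (-1,2) — EXIT via top edge, pos 2

Answer: exits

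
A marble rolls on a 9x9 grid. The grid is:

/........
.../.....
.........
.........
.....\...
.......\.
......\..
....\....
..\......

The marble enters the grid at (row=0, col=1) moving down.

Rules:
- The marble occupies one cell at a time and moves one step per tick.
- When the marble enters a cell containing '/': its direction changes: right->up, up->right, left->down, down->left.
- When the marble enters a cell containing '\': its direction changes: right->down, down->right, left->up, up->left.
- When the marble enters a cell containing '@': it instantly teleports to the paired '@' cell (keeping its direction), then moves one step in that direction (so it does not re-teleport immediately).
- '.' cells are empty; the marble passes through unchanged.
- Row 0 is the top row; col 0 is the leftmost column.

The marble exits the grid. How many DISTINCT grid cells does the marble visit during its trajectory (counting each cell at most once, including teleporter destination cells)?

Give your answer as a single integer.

Answer: 9

Derivation:
Step 1: enter (0,1), '.' pass, move down to (1,1)
Step 2: enter (1,1), '.' pass, move down to (2,1)
Step 3: enter (2,1), '.' pass, move down to (3,1)
Step 4: enter (3,1), '.' pass, move down to (4,1)
Step 5: enter (4,1), '.' pass, move down to (5,1)
Step 6: enter (5,1), '.' pass, move down to (6,1)
Step 7: enter (6,1), '.' pass, move down to (7,1)
Step 8: enter (7,1), '.' pass, move down to (8,1)
Step 9: enter (8,1), '.' pass, move down to (9,1)
Step 10: at (9,1) — EXIT via bottom edge, pos 1
Distinct cells visited: 9 (path length 9)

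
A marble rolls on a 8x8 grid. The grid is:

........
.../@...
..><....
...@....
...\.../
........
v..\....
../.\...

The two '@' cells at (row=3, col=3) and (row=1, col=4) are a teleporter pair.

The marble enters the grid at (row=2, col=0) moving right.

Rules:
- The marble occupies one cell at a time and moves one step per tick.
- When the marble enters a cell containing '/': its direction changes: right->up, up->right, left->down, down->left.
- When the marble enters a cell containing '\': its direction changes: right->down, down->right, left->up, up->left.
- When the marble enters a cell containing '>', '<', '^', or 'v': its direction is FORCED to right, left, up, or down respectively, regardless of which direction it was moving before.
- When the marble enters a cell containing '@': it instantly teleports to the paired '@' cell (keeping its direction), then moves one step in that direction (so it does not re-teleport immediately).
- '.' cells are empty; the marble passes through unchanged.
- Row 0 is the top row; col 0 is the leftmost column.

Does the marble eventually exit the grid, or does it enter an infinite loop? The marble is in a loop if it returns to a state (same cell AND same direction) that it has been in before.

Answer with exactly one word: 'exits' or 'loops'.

Step 1: enter (2,0), '.' pass, move right to (2,1)
Step 2: enter (2,1), '.' pass, move right to (2,2)
Step 3: enter (2,2), '>' forces right->right, move right to (2,3)
Step 4: enter (2,3), '<' forces right->left, move left to (2,2)
Step 5: enter (2,2), '>' forces left->right, move right to (2,3)
Step 6: at (2,3) dir=right — LOOP DETECTED (seen before)

Answer: loops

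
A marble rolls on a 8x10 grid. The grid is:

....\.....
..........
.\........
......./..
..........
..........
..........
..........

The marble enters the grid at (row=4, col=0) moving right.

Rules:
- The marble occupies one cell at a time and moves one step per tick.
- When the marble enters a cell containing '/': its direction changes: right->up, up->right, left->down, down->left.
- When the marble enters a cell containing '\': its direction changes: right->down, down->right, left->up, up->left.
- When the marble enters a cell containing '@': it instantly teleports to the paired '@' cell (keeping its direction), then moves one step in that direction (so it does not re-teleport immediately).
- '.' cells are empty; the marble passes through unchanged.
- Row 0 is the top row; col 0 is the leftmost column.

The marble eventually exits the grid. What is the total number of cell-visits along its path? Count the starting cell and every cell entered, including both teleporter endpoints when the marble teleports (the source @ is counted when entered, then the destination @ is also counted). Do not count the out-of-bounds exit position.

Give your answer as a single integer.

Answer: 10

Derivation:
Step 1: enter (4,0), '.' pass, move right to (4,1)
Step 2: enter (4,1), '.' pass, move right to (4,2)
Step 3: enter (4,2), '.' pass, move right to (4,3)
Step 4: enter (4,3), '.' pass, move right to (4,4)
Step 5: enter (4,4), '.' pass, move right to (4,5)
Step 6: enter (4,5), '.' pass, move right to (4,6)
Step 7: enter (4,6), '.' pass, move right to (4,7)
Step 8: enter (4,7), '.' pass, move right to (4,8)
Step 9: enter (4,8), '.' pass, move right to (4,9)
Step 10: enter (4,9), '.' pass, move right to (4,10)
Step 11: at (4,10) — EXIT via right edge, pos 4
Path length (cell visits): 10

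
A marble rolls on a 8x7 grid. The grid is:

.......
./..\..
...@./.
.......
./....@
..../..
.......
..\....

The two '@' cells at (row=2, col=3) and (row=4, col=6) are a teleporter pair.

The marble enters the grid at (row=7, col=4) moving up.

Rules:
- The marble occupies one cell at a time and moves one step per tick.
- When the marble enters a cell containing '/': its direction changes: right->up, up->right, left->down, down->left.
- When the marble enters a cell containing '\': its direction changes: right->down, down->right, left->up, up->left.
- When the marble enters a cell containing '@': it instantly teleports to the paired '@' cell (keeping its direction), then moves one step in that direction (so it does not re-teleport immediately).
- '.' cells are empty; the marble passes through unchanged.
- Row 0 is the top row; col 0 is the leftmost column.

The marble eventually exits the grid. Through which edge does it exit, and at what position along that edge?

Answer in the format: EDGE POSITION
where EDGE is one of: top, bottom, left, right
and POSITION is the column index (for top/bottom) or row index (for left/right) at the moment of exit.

Step 1: enter (7,4), '.' pass, move up to (6,4)
Step 2: enter (6,4), '.' pass, move up to (5,4)
Step 3: enter (5,4), '/' deflects up->right, move right to (5,5)
Step 4: enter (5,5), '.' pass, move right to (5,6)
Step 5: enter (5,6), '.' pass, move right to (5,7)
Step 6: at (5,7) — EXIT via right edge, pos 5

Answer: right 5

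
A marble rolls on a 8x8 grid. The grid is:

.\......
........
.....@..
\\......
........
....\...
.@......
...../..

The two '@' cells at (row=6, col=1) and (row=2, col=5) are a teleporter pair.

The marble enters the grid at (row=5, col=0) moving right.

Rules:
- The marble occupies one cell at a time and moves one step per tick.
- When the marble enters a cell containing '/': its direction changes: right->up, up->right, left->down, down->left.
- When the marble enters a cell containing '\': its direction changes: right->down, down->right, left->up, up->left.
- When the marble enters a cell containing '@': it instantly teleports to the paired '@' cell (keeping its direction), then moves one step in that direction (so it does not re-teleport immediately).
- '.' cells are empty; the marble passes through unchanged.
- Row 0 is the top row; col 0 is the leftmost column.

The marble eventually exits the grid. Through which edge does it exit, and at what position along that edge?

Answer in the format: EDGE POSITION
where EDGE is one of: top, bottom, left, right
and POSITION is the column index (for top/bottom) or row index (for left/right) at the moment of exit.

Answer: bottom 4

Derivation:
Step 1: enter (5,0), '.' pass, move right to (5,1)
Step 2: enter (5,1), '.' pass, move right to (5,2)
Step 3: enter (5,2), '.' pass, move right to (5,3)
Step 4: enter (5,3), '.' pass, move right to (5,4)
Step 5: enter (5,4), '\' deflects right->down, move down to (6,4)
Step 6: enter (6,4), '.' pass, move down to (7,4)
Step 7: enter (7,4), '.' pass, move down to (8,4)
Step 8: at (8,4) — EXIT via bottom edge, pos 4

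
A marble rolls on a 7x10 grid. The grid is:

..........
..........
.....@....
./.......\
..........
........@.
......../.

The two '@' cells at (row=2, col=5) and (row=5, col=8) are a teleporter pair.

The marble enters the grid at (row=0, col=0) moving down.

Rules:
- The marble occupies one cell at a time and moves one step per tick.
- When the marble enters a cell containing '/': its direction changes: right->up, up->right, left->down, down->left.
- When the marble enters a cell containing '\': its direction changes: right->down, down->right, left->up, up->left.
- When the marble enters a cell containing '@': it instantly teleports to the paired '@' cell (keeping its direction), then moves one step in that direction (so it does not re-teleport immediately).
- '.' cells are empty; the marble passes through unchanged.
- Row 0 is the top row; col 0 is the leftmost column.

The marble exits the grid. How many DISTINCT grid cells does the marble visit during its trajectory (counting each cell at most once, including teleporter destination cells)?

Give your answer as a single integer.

Step 1: enter (0,0), '.' pass, move down to (1,0)
Step 2: enter (1,0), '.' pass, move down to (2,0)
Step 3: enter (2,0), '.' pass, move down to (3,0)
Step 4: enter (3,0), '.' pass, move down to (4,0)
Step 5: enter (4,0), '.' pass, move down to (5,0)
Step 6: enter (5,0), '.' pass, move down to (6,0)
Step 7: enter (6,0), '.' pass, move down to (7,0)
Step 8: at (7,0) — EXIT via bottom edge, pos 0
Distinct cells visited: 7 (path length 7)

Answer: 7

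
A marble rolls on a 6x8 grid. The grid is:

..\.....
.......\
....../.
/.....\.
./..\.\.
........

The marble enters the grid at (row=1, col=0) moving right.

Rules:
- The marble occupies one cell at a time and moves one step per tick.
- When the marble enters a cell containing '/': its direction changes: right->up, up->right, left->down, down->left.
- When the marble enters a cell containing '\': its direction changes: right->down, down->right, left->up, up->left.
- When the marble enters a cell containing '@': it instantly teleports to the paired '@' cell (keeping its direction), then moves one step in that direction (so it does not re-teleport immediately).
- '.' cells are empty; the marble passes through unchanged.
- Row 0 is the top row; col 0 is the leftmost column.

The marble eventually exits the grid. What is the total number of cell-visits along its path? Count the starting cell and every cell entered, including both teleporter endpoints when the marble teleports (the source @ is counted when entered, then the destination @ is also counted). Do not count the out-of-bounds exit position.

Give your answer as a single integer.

Answer: 12

Derivation:
Step 1: enter (1,0), '.' pass, move right to (1,1)
Step 2: enter (1,1), '.' pass, move right to (1,2)
Step 3: enter (1,2), '.' pass, move right to (1,3)
Step 4: enter (1,3), '.' pass, move right to (1,4)
Step 5: enter (1,4), '.' pass, move right to (1,5)
Step 6: enter (1,5), '.' pass, move right to (1,6)
Step 7: enter (1,6), '.' pass, move right to (1,7)
Step 8: enter (1,7), '\' deflects right->down, move down to (2,7)
Step 9: enter (2,7), '.' pass, move down to (3,7)
Step 10: enter (3,7), '.' pass, move down to (4,7)
Step 11: enter (4,7), '.' pass, move down to (5,7)
Step 12: enter (5,7), '.' pass, move down to (6,7)
Step 13: at (6,7) — EXIT via bottom edge, pos 7
Path length (cell visits): 12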